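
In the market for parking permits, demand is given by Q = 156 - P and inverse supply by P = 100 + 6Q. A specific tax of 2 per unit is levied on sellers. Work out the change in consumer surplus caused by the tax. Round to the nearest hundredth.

Rewriting demand in inverse form: P = 156 - Q.
Pre-tax equilibrium: 156 - Q = 100 + 6Q gives Q* = 8, P* = 148.
A tax on sellers shifts supply up by 2: 156 - Q = 100 + 6Q + 2, so Q_t = 7.7143. Buyers pay P_b = 148.2857; sellers receive P_s = P_b - 2 = 146.2857.
Consumers lose the trapezoid between P* and P_b out to Q_t plus the triangle from Q_t to Q*: change in CS = 29.7551 - 32 = -2.2449.

-2.24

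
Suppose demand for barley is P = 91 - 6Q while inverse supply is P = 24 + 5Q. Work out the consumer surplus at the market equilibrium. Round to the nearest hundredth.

111.30

Set 91 - 6Q = 24 + 5Q, which gives 67 = 11Q, so Q* = 6.0909 and P* = 91 - 6(6.0909) = 54.4545.
The demand choke price is 91, so CS = (1/2)(Q*)(91 - P*) = (1/2)(6.0909)(36.5455) = 111.2975.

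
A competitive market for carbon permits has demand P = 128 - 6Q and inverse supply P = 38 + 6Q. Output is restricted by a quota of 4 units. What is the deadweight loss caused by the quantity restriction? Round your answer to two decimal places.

73.50

Unrestricted equilibrium: Q* = (128 - 38)/(6 + 6) = 7.5.
At Q = 4 the demand price is 128 - 6(4) = 104 and the supply price is 38 + 6(4) = 62.
Deadweight loss is the triangle between the curves from 4 to 7.5: (1/2)(104 - 62)(7.5 - 4) = 73.5.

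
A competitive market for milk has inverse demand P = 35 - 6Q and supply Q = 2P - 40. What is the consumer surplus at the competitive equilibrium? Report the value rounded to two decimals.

15.98

Rewriting supply in inverse form: P = 20 + 0.5Q.
Set 35 - 6Q = 20 + 0.5Q, which gives 15 = 6.5Q, so Q* = 2.3077 and P* = 35 - 6(2.3077) = 21.1538.
Consumer surplus is the triangle under demand above P*: (1/2)(2.3077)(35 - 21.1538) = (1/2)(2.3077)(13.8462) = 15.9763.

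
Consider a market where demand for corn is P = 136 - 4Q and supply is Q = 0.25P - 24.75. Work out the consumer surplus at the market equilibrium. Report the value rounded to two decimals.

42.78

Rewriting supply in inverse form: P = 99 + 4Q.
Set 136 - 4Q = 99 + 4Q, which gives 37 = 8Q, so Q* = 4.625 and P* = 136 - 4(4.625) = 117.5.
Consumer surplus is the triangle under demand above P*: (1/2)(4.625)(136 - 117.5) = (1/2)(4.625)(18.5) = 42.7812.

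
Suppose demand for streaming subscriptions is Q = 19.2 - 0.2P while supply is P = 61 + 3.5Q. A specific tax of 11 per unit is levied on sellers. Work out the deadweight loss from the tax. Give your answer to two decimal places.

Rewriting demand in inverse form: P = 96 - 5Q.
Pre-tax equilibrium: 96 - 5Q = 61 + 3.5Q gives Q* = 4.1176, P* = 75.4118.
With the tax, sellers need 11 more per unit: 96 - 5Q = 61 + 3.5Q + 11, so Q_t = 2.8235. Buyers pay P_b = 81.8824; sellers receive P_s = P_b - 11 = 70.8824.
Deadweight loss is the triangle between the curves from Q_t to Q*: (1/2)(4.1176 - 2.8235)(11) = 7.1176.

7.12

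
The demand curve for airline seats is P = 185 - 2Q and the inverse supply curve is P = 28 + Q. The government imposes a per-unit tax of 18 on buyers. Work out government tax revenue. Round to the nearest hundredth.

Without the tax, 185 - 2Q = 28 + Q so Q* = 52.3333 and P* = 80.3333.
With the tax, buyers' net willingness to pay falls by 18: (185 - 18) - 2Q = 28 + Q, so Q_t = 46.3333. Buyers pay P_b = 92.3333; sellers receive P_s = P_b - 18 = 74.3333.
Revenue is the tax times quantity traded: 18 x 46.3333 = 834.

834.00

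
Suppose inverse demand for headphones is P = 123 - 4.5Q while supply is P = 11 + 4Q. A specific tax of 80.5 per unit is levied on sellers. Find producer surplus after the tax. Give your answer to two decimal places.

Without the tax, 123 - 4.5Q = 11 + 4Q so Q* = 13.1765 and P* = 63.7059.
With the tax, sellers need 80.5 more per unit: 123 - 4.5Q = 11 + 4Q + 80.5, so Q_t = 3.7059. Buyers pay P_b = 106.3235; sellers receive P_s = P_b - 80.5 = 25.8235.
PS = (1/2)(Q_t)(P_s - 11) = (1/2)(3.7059)(14.8235) = 27.4671.

27.47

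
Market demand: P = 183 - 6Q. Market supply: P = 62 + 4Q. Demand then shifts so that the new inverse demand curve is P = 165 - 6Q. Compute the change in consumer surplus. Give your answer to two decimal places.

-120.96

Initial equilibrium: Q_0 = 12.1, P_0 = 110.4; CS_0 = (1/2)(12.1)(72.6) = 439.23, PS_0 = (1/2)(12.1)(48.4) = 292.82.
New equilibrium: 165 - 6Q = 62 + 4Q gives Q_1 = 10.3, P_1 = 103.2; CS_1 = 318.27, PS_1 = 212.18.
Change in consumer surplus = 318.27 - 439.23 = -120.96.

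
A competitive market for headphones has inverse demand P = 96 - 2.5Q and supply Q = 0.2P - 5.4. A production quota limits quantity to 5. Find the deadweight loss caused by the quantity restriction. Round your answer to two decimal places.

Rewriting supply in inverse form: P = 27 + 5Q.
Unrestricted equilibrium: Q* = (96 - 27)/(2.5 + 5) = 9.2.
At Q = 5 the demand price is 96 - 2.5(5) = 83.5 and the supply price is 27 + 5(5) = 52.
Deadweight loss is the triangle between the curves from 5 to 9.2: (1/2)(83.5 - 52)(9.2 - 5) = 66.15.

66.15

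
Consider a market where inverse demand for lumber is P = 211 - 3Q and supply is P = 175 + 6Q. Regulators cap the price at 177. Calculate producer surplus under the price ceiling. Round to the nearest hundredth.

Free-market equilibrium: 211 - 3Q = 175 + 6Q gives Q* = 4, P* = 199.
At P = 177, sellers supply (177 - 175)/6 = 0.3333 while buyers want more, so the quantity traded is 0.3333 at price 177.
PS is the triangle above supply below 177: (1/2)(0.3333)(177 - 175) = 0.3333.

0.33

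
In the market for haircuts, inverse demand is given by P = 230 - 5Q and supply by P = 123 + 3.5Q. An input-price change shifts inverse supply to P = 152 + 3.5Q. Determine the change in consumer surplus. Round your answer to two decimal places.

Initial equilibrium: Q_0 = 12.5882, P_0 = 167.0588; CS_0 = (1/2)(12.5882)(62.9412) = 396.1592, PS_0 = (1/2)(12.5882)(44.0588) = 277.3114.
New equilibrium: 230 - 5Q = 152 + 3.5Q gives Q_1 = 9.1765, P_1 = 184.1176; CS_1 = 210.519, PS_1 = 147.3633.
Change in consumer surplus = 210.519 - 396.1592 = -185.6401.

-185.64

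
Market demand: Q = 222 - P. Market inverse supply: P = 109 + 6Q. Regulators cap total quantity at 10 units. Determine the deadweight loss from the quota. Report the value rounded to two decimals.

Rewriting demand in inverse form: P = 222 - Q.
Unrestricted equilibrium: Q* = (222 - 109)/(1 + 6) = 16.1429.
At Q = 10 the demand price is 222 - (10) = 212 and the supply price is 109 + 6(10) = 169.
DWL = (1/2)(gap between curves at 10) x (Q* - 10) = (1/2)(43)(6.1429) = 132.0714.

132.07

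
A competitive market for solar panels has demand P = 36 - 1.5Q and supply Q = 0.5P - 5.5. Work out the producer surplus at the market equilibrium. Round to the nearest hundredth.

51.02

Rewriting supply in inverse form: P = 11 + 2Q.
Equilibrium: 36 - 1.5Q = 11 + 2Q, so Q* = 7.1429 and P* = 25.2857.
The supply curve's price intercept is 11, so PS = (1/2)(Q*)(P* - 11) = (1/2)(7.1429)(14.2857) = 51.0204.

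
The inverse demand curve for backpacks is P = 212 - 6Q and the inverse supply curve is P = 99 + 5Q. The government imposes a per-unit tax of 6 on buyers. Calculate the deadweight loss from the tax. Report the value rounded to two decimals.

1.64

Pre-tax equilibrium: 212 - 6Q = 99 + 5Q gives Q* = 10.2727, P* = 150.3636.
A tax on buyers shifts demand down by 6: (212 - 6) - 6Q = 99 + 5Q, so Q_t = 9.7273. Buyers pay P_b = 153.6364; sellers receive P_s = P_b - 6 = 147.6364.
The welfare triangle lost has base Q* - Q_t = 0.5455 and height t = 6, so DWL = (1/2)(0.5455)(6) = 1.6364.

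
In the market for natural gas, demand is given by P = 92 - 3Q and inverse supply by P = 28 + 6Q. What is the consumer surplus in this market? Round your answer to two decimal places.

Setting demand equal to supply, 64 = 9Q, so Q* = 7.1111 and P* = 70.6667.
Consumer surplus is the triangle under demand above P*: (1/2)(7.1111)(92 - 70.6667) = (1/2)(7.1111)(21.3333) = 75.8519.

75.85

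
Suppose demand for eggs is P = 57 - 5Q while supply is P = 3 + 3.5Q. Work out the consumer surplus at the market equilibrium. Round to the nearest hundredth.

Set 57 - 5Q = 3 + 3.5Q, which gives 54 = 8.5Q, so Q* = 6.3529 and P* = 57 - 5(6.3529) = 25.2353.
CS is the area between the demand curve and P* from 0 to Q*: (1/2)(6.3529)(31.7647) = 100.8997.

100.90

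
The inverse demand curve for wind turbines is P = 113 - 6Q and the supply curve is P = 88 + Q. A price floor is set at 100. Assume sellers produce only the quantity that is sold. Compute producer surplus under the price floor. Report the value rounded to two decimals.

23.65

Without the control, 113 - 6Q = 88 + Q so Q* = 3.5714 and P* = 91.5714.
At the floor price 100, quantity demanded is (113 - 100)/6 = 2.1667; demand is the short side, so Q = 2.1667 trades at P = 100.
The supply price at Q = 2.1667 is 90.1667. PS is the trapezoid between 100 and supply over [0, 2.1667]: (1/2)[(100 - 88) + (100 - 90.1667)](2.1667) = 23.6528.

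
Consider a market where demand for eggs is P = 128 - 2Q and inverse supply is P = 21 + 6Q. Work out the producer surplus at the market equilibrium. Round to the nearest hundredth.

Equilibrium: 128 - 2Q = 21 + 6Q, so Q* = 13.375 and P* = 101.25.
The supply curve's price intercept is 21, so PS = (1/2)(Q*)(P* - 21) = (1/2)(13.375)(80.25) = 536.6719.

536.67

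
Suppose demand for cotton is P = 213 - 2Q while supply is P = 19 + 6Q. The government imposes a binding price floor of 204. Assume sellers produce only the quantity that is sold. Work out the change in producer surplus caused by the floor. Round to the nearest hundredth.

-992.44

Without the control, 213 - 2Q = 19 + 6Q so Q* = 24.25 and P* = 164.5.
At P = 204, buyers demand (213 - 204)/2 = 4.5 while sellers would supply more, so the quantity traded is 4.5 at price 204.
PS goes from (1/2)(24.25)(145.5) = 1764.1875 to 771.75 (computed as (204 - 19)(4.5) - (1/2)(6)(4.5)^2), a change of -992.4375.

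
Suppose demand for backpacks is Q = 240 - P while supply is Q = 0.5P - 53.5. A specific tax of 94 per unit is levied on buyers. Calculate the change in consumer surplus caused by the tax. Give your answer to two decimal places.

-898.22

Rewriting demand in inverse form: P = 240 - Q.
Rewriting supply in inverse form: P = 107 + 2Q.
Pre-tax equilibrium: 240 - Q = 107 + 2Q gives Q* = 44.3333, P* = 195.6667.
A tax on buyers shifts demand down by 94: (240 - 94) - Q = 107 + 2Q, so Q_t = 13. Buyers pay P_b = 227; sellers receive P_s = P_b - 94 = 133.
CS falls from (1/2)(44.3333)(44.3333) = 982.7222 to (1/2)(13)(13) = 84.5, a change of -898.2222.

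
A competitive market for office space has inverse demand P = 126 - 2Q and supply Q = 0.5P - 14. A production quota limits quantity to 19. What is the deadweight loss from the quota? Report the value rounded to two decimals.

Rewriting supply in inverse form: P = 28 + 2Q.
Unrestricted equilibrium: Q* = (126 - 28)/(2 + 2) = 24.5.
At Q = 19 the demand price is 126 - 2(19) = 88 and the supply price is 28 + 2(19) = 66.
Deadweight loss is the triangle between the curves from 19 to 24.5: (1/2)(88 - 66)(24.5 - 19) = 60.5.

60.50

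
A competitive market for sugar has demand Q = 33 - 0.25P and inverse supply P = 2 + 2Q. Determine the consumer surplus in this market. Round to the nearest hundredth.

Rewriting demand in inverse form: P = 132 - 4Q.
Setting demand equal to supply, 130 = 6Q, so Q* = 21.6667 and P* = 45.3333.
Consumer surplus is the triangle under demand above P*: (1/2)(21.6667)(132 - 45.3333) = (1/2)(21.6667)(86.6667) = 938.8889.

938.89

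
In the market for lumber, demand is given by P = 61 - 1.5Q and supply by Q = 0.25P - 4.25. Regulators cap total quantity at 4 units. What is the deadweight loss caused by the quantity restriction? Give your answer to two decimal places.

44.00

Rewriting supply in inverse form: P = 17 + 4Q.
Unrestricted equilibrium: Q* = (61 - 17)/(1.5 + 4) = 8.
At Q = 4 the demand price is 61 - 1.5(4) = 55 and the supply price is 17 + 4(4) = 33.
Deadweight loss is the triangle between the curves from 4 to 8: (1/2)(55 - 33)(8 - 4) = 44.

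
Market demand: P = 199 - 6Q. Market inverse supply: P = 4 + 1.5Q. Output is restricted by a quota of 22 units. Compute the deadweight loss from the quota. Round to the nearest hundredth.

60.00

Unrestricted equilibrium: Q* = (199 - 4)/(6 + 1.5) = 26.
At Q = 22 the demand price is 199 - 6(22) = 67 and the supply price is 4 + 1.5(22) = 37.
Deadweight loss is the triangle between the curves from 22 to 26: (1/2)(67 - 37)(26 - 22) = 60.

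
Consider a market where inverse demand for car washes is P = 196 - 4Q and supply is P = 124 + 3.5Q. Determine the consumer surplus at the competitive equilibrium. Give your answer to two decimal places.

Setting demand equal to supply, 72 = 7.5Q, so Q* = 9.6 and P* = 157.6.
The demand choke price is 196, so CS = (1/2)(Q*)(196 - P*) = (1/2)(9.6)(38.4) = 184.32.

184.32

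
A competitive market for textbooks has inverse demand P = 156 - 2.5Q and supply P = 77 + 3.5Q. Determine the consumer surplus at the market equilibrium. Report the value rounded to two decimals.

216.70

Setting demand equal to supply, 79 = 6Q, so Q* = 13.1667 and P* = 123.0833.
CS is the area between the demand curve and P* from 0 to Q*: (1/2)(13.1667)(32.9167) = 216.7014.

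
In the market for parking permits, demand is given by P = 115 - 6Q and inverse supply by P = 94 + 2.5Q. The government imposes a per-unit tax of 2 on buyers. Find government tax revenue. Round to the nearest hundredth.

Without the tax, 115 - 6Q = 94 + 2.5Q so Q* = 2.4706 and P* = 100.1765.
With the tax, buyers' net willingness to pay falls by 2: (115 - 2) - 6Q = 94 + 2.5Q, so Q_t = 2.2353. Buyers pay P_b = 101.5882; sellers receive P_s = P_b - 2 = 99.5882.
Revenue is the tax times quantity traded: 2 x 2.2353 = 4.4706.

4.47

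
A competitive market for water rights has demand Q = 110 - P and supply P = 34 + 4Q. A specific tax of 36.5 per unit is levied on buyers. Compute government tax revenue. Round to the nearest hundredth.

288.35

Rewriting demand in inverse form: P = 110 - Q.
Pre-tax equilibrium: 110 - Q = 34 + 4Q gives Q* = 15.2, P* = 94.8.
A tax on buyers shifts demand down by 36.5: (110 - 36.5) - Q = 34 + 4Q, so Q_t = 7.9. Buyers pay P_b = 102.1; sellers receive P_s = P_b - 36.5 = 65.6.
Revenue is the tax times quantity traded: 36.5 x 7.9 = 288.35.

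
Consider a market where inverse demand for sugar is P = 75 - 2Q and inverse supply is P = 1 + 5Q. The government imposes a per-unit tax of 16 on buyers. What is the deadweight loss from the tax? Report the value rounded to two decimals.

18.29

Pre-tax equilibrium: 75 - 2Q = 1 + 5Q gives Q* = 10.5714, P* = 53.8571.
A tax on buyers shifts demand down by 16: (75 - 16) - 2Q = 1 + 5Q, so Q_t = 8.2857. Buyers pay P_b = 58.4286; sellers receive P_s = P_b - 16 = 42.4286.
Deadweight loss is the triangle between the curves from Q_t to Q*: (1/2)(10.5714 - 8.2857)(16) = 18.2857.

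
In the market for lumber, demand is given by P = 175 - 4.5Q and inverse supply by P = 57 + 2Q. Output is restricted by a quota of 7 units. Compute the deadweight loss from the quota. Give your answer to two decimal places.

404.33

Without the quota, 175 - 4.5Q = 57 + 2Q gives Q* = 18.1538.
At Q = 7 the demand price is 175 - 4.5(7) = 143.5 and the supply price is 57 + 2(7) = 71.
Deadweight loss is the triangle between the curves from 7 to 18.1538: (1/2)(143.5 - 71)(18.1538 - 7) = 404.3269.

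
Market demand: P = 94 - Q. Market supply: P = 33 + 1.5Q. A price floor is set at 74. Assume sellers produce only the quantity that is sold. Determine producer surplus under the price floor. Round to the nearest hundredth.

520.00

Free-market equilibrium: 94 - Q = 33 + 1.5Q gives Q* = 24.4, P* = 69.6.
At the floor price 74, quantity demanded is (94 - 74)/1 = 20; demand is the short side, so Q = 20 trades at P = 74.
The supply price at Q = 20 is 63. PS is the trapezoid between 74 and supply over [0, 20]: (1/2)[(74 - 33) + (74 - 63)](20) = 520.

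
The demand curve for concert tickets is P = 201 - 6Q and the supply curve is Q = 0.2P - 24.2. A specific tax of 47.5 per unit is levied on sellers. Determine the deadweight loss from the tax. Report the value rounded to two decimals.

Rewriting supply in inverse form: P = 121 + 5Q.
Pre-tax equilibrium: 201 - 6Q = 121 + 5Q gives Q* = 7.2727, P* = 157.3636.
A tax on sellers shifts supply up by 47.5: 201 - 6Q = 121 + 5Q + 47.5, so Q_t = 2.9545. Buyers pay P_b = 183.2727; sellers receive P_s = P_b - 47.5 = 135.7727.
Deadweight loss is the triangle between the curves from Q_t to Q*: (1/2)(7.2727 - 2.9545)(47.5) = 102.5568.

102.56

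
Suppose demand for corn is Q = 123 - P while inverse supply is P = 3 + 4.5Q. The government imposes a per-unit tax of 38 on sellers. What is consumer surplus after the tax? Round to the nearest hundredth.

Rewriting demand in inverse form: P = 123 - Q.
Without the tax, 123 - Q = 3 + 4.5Q so Q* = 21.8182 and P* = 101.1818.
With the tax, sellers need 38 more per unit: 123 - Q = 3 + 4.5Q + 38, so Q_t = 14.9091. Buyers pay P_b = 108.0909; sellers receive P_s = P_b - 38 = 70.0909.
Consumer surplus is the triangle under demand above P_b: (1/2)(14.9091)(123 - 108.0909) = 111.1405.

111.14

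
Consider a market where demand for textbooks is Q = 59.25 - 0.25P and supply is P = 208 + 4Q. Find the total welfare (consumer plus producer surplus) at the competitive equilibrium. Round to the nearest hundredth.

Rewriting demand in inverse form: P = 237 - 4Q.
Set 237 - 4Q = 208 + 4Q, which gives 29 = 8Q, so Q* = 3.625 and P* = 237 - 4(3.625) = 222.5.
CS = (1/2)(3.625)(14.5) = 26.2812 and PS = (1/2)(3.625)(14.5) = 26.2812, so total surplus = 52.5625.

52.56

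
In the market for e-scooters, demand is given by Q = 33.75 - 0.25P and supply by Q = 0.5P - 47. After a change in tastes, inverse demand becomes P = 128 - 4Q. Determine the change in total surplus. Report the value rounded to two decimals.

-43.75

Rewriting demand in inverse form: P = 135 - 4Q.
Rewriting supply in inverse form: P = 94 + 2Q.
Initial equilibrium: Q_0 = 6.8333, P_0 = 107.6667; CS_0 = (1/2)(6.8333)(27.3333) = 93.3889, PS_0 = (1/2)(6.8333)(13.6667) = 46.6944.
New equilibrium: 128 - 4Q = 94 + 2Q gives Q_1 = 5.6667, P_1 = 105.3333; CS_1 = 64.2222, PS_1 = 32.1111.
Change in total surplus = (64.2222 + 32.1111) - (93.3889 + 46.6944) = -43.75.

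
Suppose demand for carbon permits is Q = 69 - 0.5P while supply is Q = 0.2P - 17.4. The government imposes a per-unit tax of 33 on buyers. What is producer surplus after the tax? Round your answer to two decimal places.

Rewriting demand in inverse form: P = 138 - 2Q.
Rewriting supply in inverse form: P = 87 + 5Q.
Without the tax, 138 - 2Q = 87 + 5Q so Q* = 7.2857 and P* = 123.4286.
With the tax, buyers' net willingness to pay falls by 33: (138 - 33) - 2Q = 87 + 5Q, so Q_t = 2.5714. Buyers pay P_b = 132.8571; sellers receive P_s = P_b - 33 = 99.8571.
PS = (1/2)(Q_t)(P_s - 87) = (1/2)(2.5714)(12.8571) = 16.5306.

16.53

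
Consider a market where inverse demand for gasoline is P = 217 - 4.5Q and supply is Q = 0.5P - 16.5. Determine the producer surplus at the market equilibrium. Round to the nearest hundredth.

801.33

Rewriting supply in inverse form: P = 33 + 2Q.
Set 217 - 4.5Q = 33 + 2Q, which gives 184 = 6.5Q, so Q* = 28.3077 and P* = 217 - 4.5(28.3077) = 89.6154.
PS is the area between P* and the supply curve from 0 to Q*: (1/2)(28.3077)(56.6154) = 801.3254.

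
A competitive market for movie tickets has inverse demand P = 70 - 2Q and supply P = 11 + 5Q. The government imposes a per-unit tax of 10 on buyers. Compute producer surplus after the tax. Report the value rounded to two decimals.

122.50

Without the tax, 70 - 2Q = 11 + 5Q so Q* = 8.4286 and P* = 53.1429.
With the tax, buyers' net willingness to pay falls by 10: (70 - 10) - 2Q = 11 + 5Q, so Q_t = 7. Buyers pay P_b = 56; sellers receive P_s = P_b - 10 = 46.
Producer surplus is the triangle above supply below P_s: (1/2)(7)(46 - 11) = 122.5.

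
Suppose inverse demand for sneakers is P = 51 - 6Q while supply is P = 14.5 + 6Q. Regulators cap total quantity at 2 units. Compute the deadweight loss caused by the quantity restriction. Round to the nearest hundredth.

6.51

Unrestricted equilibrium: Q* = (51 - 14.5)/(6 + 6) = 3.0417.
At Q = 2 the demand price is 51 - 6(2) = 39 and the supply price is 14.5 + 6(2) = 26.5.
DWL = (1/2)(gap between curves at 2) x (Q* - 2) = (1/2)(12.5)(1.0417) = 6.5104.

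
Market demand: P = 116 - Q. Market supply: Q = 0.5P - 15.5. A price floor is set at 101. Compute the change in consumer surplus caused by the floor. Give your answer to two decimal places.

-288.89

Rewriting supply in inverse form: P = 31 + 2Q.
Free-market equilibrium: 116 - Q = 31 + 2Q gives Q* = 28.3333, P* = 87.6667.
At the floor price 101, quantity demanded is (116 - 101)/1 = 15; demand is the short side, so Q = 15 trades at P = 101.
CS goes from (1/2)(28.3333)(28.3333) = 401.3889 to 112.5 (computed as (116 - 101)(15) - (1/2)(1)(15)^2), a change of -288.8889.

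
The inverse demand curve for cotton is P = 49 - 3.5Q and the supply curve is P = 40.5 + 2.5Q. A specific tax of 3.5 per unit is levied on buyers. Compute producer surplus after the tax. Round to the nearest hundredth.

Pre-tax equilibrium: 49 - 3.5Q = 40.5 + 2.5Q gives Q* = 1.4167, P* = 44.0417.
A tax on buyers shifts demand down by 3.5: (49 - 3.5) - 3.5Q = 40.5 + 2.5Q, so Q_t = 0.8333. Buyers pay P_b = 46.0833; sellers receive P_s = P_b - 3.5 = 42.5833.
PS = (1/2)(Q_t)(P_s - 40.5) = (1/2)(0.8333)(2.0833) = 0.8681.

0.87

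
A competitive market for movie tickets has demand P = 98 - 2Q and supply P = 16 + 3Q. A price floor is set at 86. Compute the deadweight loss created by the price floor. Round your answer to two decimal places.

270.40

Free-market equilibrium: 98 - 2Q = 16 + 3Q gives Q* = 16.4, P* = 65.2.
At P = 86, buyers demand (98 - 86)/2 = 6 while sellers would supply more, so the quantity traded is 6 at price 86.
The lost-trades triangle has base Q* - 6 = 10.4 and height equal to the gap between the curves at Q = 6, which is 86 - 34 = 52. DWL = (1/2)(10.4)(52) = 270.4.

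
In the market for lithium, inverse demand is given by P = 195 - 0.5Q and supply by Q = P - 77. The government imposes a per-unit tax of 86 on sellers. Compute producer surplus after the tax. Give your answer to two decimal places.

227.56

Rewriting supply in inverse form: P = 77 + Q.
Without the tax, 195 - 0.5Q = 77 + Q so Q* = 78.6667 and P* = 155.6667.
A tax on sellers shifts supply up by 86: 195 - 0.5Q = 77 + Q + 86, so Q_t = 21.3333. Buyers pay P_b = 184.3333; sellers receive P_s = P_b - 86 = 98.3333.
PS = (1/2)(Q_t)(P_s - 77) = (1/2)(21.3333)(21.3333) = 227.5556.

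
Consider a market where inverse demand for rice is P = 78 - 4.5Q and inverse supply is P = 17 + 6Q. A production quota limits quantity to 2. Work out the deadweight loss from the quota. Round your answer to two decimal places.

Unrestricted equilibrium: Q* = (78 - 17)/(4.5 + 6) = 5.8095.
At Q = 2 the demand price is 78 - 4.5(2) = 69 and the supply price is 17 + 6(2) = 29.
DWL = (1/2)(gap between curves at 2) x (Q* - 2) = (1/2)(40)(3.8095) = 76.1905.

76.19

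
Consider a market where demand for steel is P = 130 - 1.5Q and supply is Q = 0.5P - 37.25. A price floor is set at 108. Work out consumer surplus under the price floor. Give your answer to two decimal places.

161.33

Rewriting supply in inverse form: P = 74.5 + 2Q.
Without the control, 130 - 1.5Q = 74.5 + 2Q so Q* = 15.8571 and P* = 106.2143.
At P = 108, buyers demand (130 - 108)/1.5 = 14.6667 while sellers would supply more, so the quantity traded is 14.6667 at price 108.
CS is the triangle under demand above 108: (1/2)(14.6667)(130 - 108) = 161.3333.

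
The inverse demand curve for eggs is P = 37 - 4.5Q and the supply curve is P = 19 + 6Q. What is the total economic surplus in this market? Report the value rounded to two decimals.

15.43

Equilibrium: 37 - 4.5Q = 19 + 6Q, so Q* = 1.7143 and P* = 29.2857.
Total surplus is the full triangle between the curves from 0 to Q*: (1/2)(1.7143)(37 - 19) = 15.4286.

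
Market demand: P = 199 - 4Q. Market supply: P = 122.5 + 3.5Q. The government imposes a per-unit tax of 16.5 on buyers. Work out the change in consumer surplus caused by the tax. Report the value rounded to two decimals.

-80.08

Without the tax, 199 - 4Q = 122.5 + 3.5Q so Q* = 10.2 and P* = 158.2.
With the tax, buyers' net willingness to pay falls by 16.5: (199 - 16.5) - 4Q = 122.5 + 3.5Q, so Q_t = 8. Buyers pay P_b = 167; sellers receive P_s = P_b - 16.5 = 150.5.
CS falls from (1/2)(10.2)(40.8) = 208.08 to (1/2)(8)(32) = 128, a change of -80.08.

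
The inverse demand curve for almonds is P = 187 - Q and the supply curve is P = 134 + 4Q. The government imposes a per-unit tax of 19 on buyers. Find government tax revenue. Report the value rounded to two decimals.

Pre-tax equilibrium: 187 - Q = 134 + 4Q gives Q* = 10.6, P* = 176.4.
With the tax, buyers' net willingness to pay falls by 19: (187 - 19) - Q = 134 + 4Q, so Q_t = 6.8. Buyers pay P_b = 180.2; sellers receive P_s = P_b - 19 = 161.2.
Revenue is the tax times quantity traded: 19 x 6.8 = 129.2.

129.20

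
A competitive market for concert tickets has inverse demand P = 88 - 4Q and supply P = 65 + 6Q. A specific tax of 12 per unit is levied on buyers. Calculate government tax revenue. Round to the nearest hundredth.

Without the tax, 88 - 4Q = 65 + 6Q so Q* = 2.3 and P* = 78.8.
With the tax, buyers' net willingness to pay falls by 12: (88 - 12) - 4Q = 65 + 6Q, so Q_t = 1.1. Buyers pay P_b = 83.6; sellers receive P_s = P_b - 12 = 71.6.
Revenue is the tax times quantity traded: 12 x 1.1 = 13.2.

13.20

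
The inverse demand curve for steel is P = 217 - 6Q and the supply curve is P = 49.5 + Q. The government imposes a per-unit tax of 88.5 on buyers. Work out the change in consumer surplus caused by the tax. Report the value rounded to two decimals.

Without the tax, 217 - 6Q = 49.5 + Q so Q* = 23.9286 and P* = 73.4286.
With the tax, buyers' net willingness to pay falls by 88.5: (217 - 88.5) - 6Q = 49.5 + Q, so Q_t = 11.2857. Buyers pay P_b = 149.2857; sellers receive P_s = P_b - 88.5 = 60.7857.
CS falls from (1/2)(23.9286)(143.5714) = 1717.7296 to (1/2)(11.2857)(67.7143) = 382.102, a change of -1335.6276.

-1335.63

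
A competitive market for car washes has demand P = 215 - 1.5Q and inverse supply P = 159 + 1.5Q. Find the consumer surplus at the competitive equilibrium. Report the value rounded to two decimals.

261.33

Equilibrium: 215 - 1.5Q = 159 + 1.5Q, so Q* = 18.6667 and P* = 187.
CS is the area between the demand curve and P* from 0 to Q*: (1/2)(18.6667)(28) = 261.3333.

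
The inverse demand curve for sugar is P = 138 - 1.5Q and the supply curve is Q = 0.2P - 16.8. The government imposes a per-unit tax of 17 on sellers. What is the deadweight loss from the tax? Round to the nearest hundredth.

Rewriting supply in inverse form: P = 84 + 5Q.
Without the tax, 138 - 1.5Q = 84 + 5Q so Q* = 8.3077 and P* = 125.5385.
With the tax, sellers need 17 more per unit: 138 - 1.5Q = 84 + 5Q + 17, so Q_t = 5.6923. Buyers pay P_b = 129.4615; sellers receive P_s = P_b - 17 = 112.4615.
The welfare triangle lost has base Q* - Q_t = 2.6154 and height t = 17, so DWL = (1/2)(2.6154)(17) = 22.2308.

22.23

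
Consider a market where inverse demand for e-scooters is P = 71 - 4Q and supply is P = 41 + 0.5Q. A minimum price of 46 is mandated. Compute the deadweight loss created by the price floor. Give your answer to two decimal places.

Without the control, 71 - 4Q = 41 + 0.5Q so Q* = 6.6667 and P* = 44.3333.
At P = 46, buyers demand (71 - 46)/4 = 6.25 while sellers would supply more, so the quantity traded is 6.25 at price 46.
The lost-trades triangle has base Q* - 6.25 = 0.4167 and height equal to the gap between the curves at Q = 6.25, which is 46 - 44.125 = 1.875. DWL = (1/2)(0.4167)(1.875) = 0.3906.

0.39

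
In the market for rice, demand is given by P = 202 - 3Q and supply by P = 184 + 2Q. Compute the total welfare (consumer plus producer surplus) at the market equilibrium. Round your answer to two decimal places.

Set 202 - 3Q = 184 + 2Q, which gives 18 = 5Q, so Q* = 3.6 and P* = 202 - 3(3.6) = 191.2.
CS = (1/2)(3.6)(10.8) = 19.44 and PS = (1/2)(3.6)(7.2) = 12.96, so total surplus = 32.4.

32.40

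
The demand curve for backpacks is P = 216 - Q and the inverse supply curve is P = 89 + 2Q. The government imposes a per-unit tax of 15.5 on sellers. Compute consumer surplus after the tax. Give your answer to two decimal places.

Pre-tax equilibrium: 216 - Q = 89 + 2Q gives Q* = 42.3333, P* = 173.6667.
A tax on sellers shifts supply up by 15.5: 216 - Q = 89 + 2Q + 15.5, so Q_t = 37.1667. Buyers pay P_b = 178.8333; sellers receive P_s = P_b - 15.5 = 163.3333.
Consumer surplus is the triangle under demand above P_b: (1/2)(37.1667)(216 - 178.8333) = 690.6806.

690.68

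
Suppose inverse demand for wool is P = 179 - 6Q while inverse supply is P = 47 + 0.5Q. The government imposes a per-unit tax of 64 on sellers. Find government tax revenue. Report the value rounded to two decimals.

669.54

Without the tax, 179 - 6Q = 47 + 0.5Q so Q* = 20.3077 and P* = 57.1538.
With the tax, sellers need 64 more per unit: 179 - 6Q = 47 + 0.5Q + 64, so Q_t = 10.4615. Buyers pay P_b = 116.2308; sellers receive P_s = P_b - 64 = 52.2308.
Tax revenue = t x Q_t = 64 x 10.4615 = 669.5385.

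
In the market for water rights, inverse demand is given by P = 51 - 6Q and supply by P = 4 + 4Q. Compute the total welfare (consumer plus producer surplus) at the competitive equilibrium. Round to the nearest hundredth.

Setting demand equal to supply, 47 = 10Q, so Q* = 4.7 and P* = 22.8.
Total surplus is the full triangle between the curves from 0 to Q*: (1/2)(4.7)(51 - 4) = 110.45.

110.45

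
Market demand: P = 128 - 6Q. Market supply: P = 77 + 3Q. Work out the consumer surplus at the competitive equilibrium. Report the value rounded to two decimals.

Equilibrium: 128 - 6Q = 77 + 3Q, so Q* = 5.6667 and P* = 94.
The demand choke price is 128, so CS = (1/2)(Q*)(128 - P*) = (1/2)(5.6667)(34) = 96.3333.

96.33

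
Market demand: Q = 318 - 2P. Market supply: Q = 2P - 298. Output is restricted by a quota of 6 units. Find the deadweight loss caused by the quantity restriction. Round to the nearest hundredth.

8.00

Rewriting demand in inverse form: P = 159 - 0.5Q.
Rewriting supply in inverse form: P = 149 + 0.5Q.
Unrestricted equilibrium: Q* = (159 - 149)/(0.5 + 0.5) = 10.
At Q = 6 the demand price is 159 - 0.5(6) = 156 and the supply price is 149 + 0.5(6) = 152.
DWL = (1/2)(gap between curves at 6) x (Q* - 6) = (1/2)(4)(4) = 8.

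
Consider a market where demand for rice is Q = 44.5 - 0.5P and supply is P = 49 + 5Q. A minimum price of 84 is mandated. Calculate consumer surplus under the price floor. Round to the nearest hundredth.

Rewriting demand in inverse form: P = 89 - 2Q.
Free-market equilibrium: 89 - 2Q = 49 + 5Q gives Q* = 5.7143, P* = 77.5714.
At P = 84, buyers demand (89 - 84)/2 = 2.5 while sellers would supply more, so the quantity traded is 2.5 at price 84.
CS is the triangle under demand above 84: (1/2)(2.5)(89 - 84) = 6.25.

6.25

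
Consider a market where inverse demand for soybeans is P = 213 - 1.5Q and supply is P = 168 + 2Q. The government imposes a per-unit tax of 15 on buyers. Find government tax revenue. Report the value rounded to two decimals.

Without the tax, 213 - 1.5Q = 168 + 2Q so Q* = 12.8571 and P* = 193.7143.
With the tax, buyers' net willingness to pay falls by 15: (213 - 15) - 1.5Q = 168 + 2Q, so Q_t = 8.5714. Buyers pay P_b = 200.1429; sellers receive P_s = P_b - 15 = 185.1429.
Tax revenue = t x Q_t = 15 x 8.5714 = 128.5714.

128.57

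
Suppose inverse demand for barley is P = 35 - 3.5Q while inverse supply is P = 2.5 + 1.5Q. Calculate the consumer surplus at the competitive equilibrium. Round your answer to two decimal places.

Equilibrium: 35 - 3.5Q = 2.5 + 1.5Q, so Q* = 6.5 and P* = 12.25.
CS is the area between the demand curve and P* from 0 to Q*: (1/2)(6.5)(22.75) = 73.9375.

73.94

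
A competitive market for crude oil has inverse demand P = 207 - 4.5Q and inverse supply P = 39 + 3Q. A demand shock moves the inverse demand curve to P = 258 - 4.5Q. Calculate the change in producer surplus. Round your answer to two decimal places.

Initial equilibrium: Q_0 = 22.4, P_0 = 106.2; CS_0 = (1/2)(22.4)(100.8) = 1128.96, PS_0 = (1/2)(22.4)(67.2) = 752.64.
New equilibrium: 258 - 4.5Q = 39 + 3Q gives Q_1 = 29.2, P_1 = 126.6; CS_1 = 1918.44, PS_1 = 1278.96.
Change in producer surplus = 1278.96 - 752.64 = 526.32.

526.32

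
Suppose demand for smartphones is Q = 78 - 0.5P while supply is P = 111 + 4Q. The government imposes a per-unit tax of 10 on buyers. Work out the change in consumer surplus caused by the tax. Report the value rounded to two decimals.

Rewriting demand in inverse form: P = 156 - 2Q.
Pre-tax equilibrium: 156 - 2Q = 111 + 4Q gives Q* = 7.5, P* = 141.
A tax on buyers shifts demand down by 10: (156 - 10) - 2Q = 111 + 4Q, so Q_t = 5.8333. Buyers pay P_b = 144.3333; sellers receive P_s = P_b - 10 = 134.3333.
CS falls from (1/2)(7.5)(15) = 56.25 to (1/2)(5.8333)(11.6667) = 34.0278, a change of -22.2222.

-22.22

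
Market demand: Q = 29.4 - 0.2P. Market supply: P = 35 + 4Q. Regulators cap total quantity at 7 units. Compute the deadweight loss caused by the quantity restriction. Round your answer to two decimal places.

133.39

Rewriting demand in inverse form: P = 147 - 5Q.
Unrestricted equilibrium: Q* = (147 - 35)/(5 + 4) = 12.4444.
At Q = 7 the demand price is 147 - 5(7) = 112 and the supply price is 35 + 4(7) = 63.
Deadweight loss is the triangle between the curves from 7 to 12.4444: (1/2)(112 - 63)(12.4444 - 7) = 133.3889.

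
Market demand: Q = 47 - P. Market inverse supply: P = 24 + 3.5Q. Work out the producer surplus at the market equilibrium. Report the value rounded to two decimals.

45.72

Rewriting demand in inverse form: P = 47 - Q.
Setting demand equal to supply, 23 = 4.5Q, so Q* = 5.1111 and P* = 41.8889.
PS is the area between P* and the supply curve from 0 to Q*: (1/2)(5.1111)(17.8889) = 45.716.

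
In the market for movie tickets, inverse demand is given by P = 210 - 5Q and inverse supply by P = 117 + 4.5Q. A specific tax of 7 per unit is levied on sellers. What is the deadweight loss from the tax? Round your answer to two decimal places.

Pre-tax equilibrium: 210 - 5Q = 117 + 4.5Q gives Q* = 9.7895, P* = 161.0526.
A tax on sellers shifts supply up by 7: 210 - 5Q = 117 + 4.5Q + 7, so Q_t = 9.0526. Buyers pay P_b = 164.7368; sellers receive P_s = P_b - 7 = 157.7368.
Deadweight loss is the triangle between the curves from Q_t to Q*: (1/2)(9.7895 - 9.0526)(7) = 2.5789.

2.58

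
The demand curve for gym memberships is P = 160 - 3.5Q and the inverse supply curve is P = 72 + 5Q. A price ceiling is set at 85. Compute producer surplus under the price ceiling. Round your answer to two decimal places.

16.90

Free-market equilibrium: 160 - 3.5Q = 72 + 5Q gives Q* = 10.3529, P* = 123.7647.
At the ceiling price 85, quantity supplied is (85 - 72)/5 = 2.6; supply is the short side, so Q = 2.6 trades at P = 85.
PS is the triangle above supply below 85: (1/2)(2.6)(85 - 72) = 16.9.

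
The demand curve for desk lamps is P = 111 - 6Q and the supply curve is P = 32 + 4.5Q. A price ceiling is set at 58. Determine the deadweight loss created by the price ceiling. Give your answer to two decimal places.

16.01

Without the control, 111 - 6Q = 32 + 4.5Q so Q* = 7.5238 and P* = 65.8571.
At the ceiling price 58, quantity supplied is (58 - 32)/4.5 = 5.7778; supply is the short side, so Q = 5.7778 trades at P = 58.
The lost-trades triangle has base Q* - 5.7778 = 1.746 and height equal to the gap between the curves at Q = 5.7778, which is 76.3333 - 58 = 18.3333. DWL = (1/2)(1.746)(18.3333) = 16.0053.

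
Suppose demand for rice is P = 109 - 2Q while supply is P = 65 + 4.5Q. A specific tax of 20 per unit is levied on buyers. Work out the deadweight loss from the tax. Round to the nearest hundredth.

Pre-tax equilibrium: 109 - 2Q = 65 + 4.5Q gives Q* = 6.7692, P* = 95.4615.
With the tax, buyers' net willingness to pay falls by 20: (109 - 20) - 2Q = 65 + 4.5Q, so Q_t = 3.6923. Buyers pay P_b = 101.6154; sellers receive P_s = P_b - 20 = 81.6154.
The welfare triangle lost has base Q* - Q_t = 3.0769 and height t = 20, so DWL = (1/2)(3.0769)(20) = 30.7692.

30.77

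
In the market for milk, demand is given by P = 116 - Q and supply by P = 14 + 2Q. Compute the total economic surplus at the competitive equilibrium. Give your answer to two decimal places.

Set 116 - Q = 14 + 2Q, which gives 102 = 3Q, so Q* = 34 and P* = 116 - (34) = 82.
CS = (1/2)(34)(34) = 578 and PS = (1/2)(34)(68) = 1156, so total surplus = 1734.

1734.00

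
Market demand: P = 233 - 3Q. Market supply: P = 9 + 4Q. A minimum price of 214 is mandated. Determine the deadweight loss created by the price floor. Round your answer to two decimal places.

2305.72

Without the control, 233 - 3Q = 9 + 4Q so Q* = 32 and P* = 137.
At the floor price 214, quantity demanded is (233 - 214)/3 = 6.3333; demand is the short side, so Q = 6.3333 trades at P = 214.
The lost-trades triangle has base Q* - 6.3333 = 25.6667 and height equal to the gap between the curves at Q = 6.3333, which is 214 - 34.3333 = 179.6667. DWL = (1/2)(25.6667)(179.6667) = 2305.7222.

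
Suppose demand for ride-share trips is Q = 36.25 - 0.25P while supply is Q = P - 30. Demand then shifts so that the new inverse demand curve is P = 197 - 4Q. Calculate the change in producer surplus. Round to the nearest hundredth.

Rewriting demand in inverse form: P = 145 - 4Q.
Rewriting supply in inverse form: P = 30 + Q.
Initial equilibrium: Q_0 = 23, P_0 = 53; CS_0 = (1/2)(23)(92) = 1058, PS_0 = (1/2)(23)(23) = 264.5.
New equilibrium: 197 - 4Q = 30 + Q gives Q_1 = 33.4, P_1 = 63.4; CS_1 = 2231.12, PS_1 = 557.78.
Change in producer surplus = 557.78 - 264.5 = 293.28.

293.28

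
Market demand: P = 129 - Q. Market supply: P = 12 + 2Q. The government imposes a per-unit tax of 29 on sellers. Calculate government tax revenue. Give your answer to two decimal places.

Pre-tax equilibrium: 129 - Q = 12 + 2Q gives Q* = 39, P* = 90.
With the tax, sellers need 29 more per unit: 129 - Q = 12 + 2Q + 29, so Q_t = 29.3333. Buyers pay P_b = 99.6667; sellers receive P_s = P_b - 29 = 70.6667.
Revenue is the tax times quantity traded: 29 x 29.3333 = 850.6667.

850.67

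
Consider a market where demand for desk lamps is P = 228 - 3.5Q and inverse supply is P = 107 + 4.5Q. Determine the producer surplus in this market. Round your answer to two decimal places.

514.72

Set 228 - 3.5Q = 107 + 4.5Q, which gives 121 = 8Q, so Q* = 15.125 and P* = 228 - 3.5(15.125) = 175.0625.
Producer surplus is the triangle above supply below P*: (1/2)(15.125)(175.0625 - 107) = (1/2)(15.125)(68.0625) = 514.7227.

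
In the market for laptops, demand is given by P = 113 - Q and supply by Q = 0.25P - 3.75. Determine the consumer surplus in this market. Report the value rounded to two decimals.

Rewriting supply in inverse form: P = 15 + 4Q.
Setting demand equal to supply, 98 = 5Q, so Q* = 19.6 and P* = 93.4.
Consumer surplus is the triangle under demand above P*: (1/2)(19.6)(113 - 93.4) = (1/2)(19.6)(19.6) = 192.08.

192.08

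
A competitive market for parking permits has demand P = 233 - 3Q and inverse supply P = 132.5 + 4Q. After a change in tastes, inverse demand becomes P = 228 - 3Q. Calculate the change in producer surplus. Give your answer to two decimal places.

-40.00

Initial equilibrium: Q_0 = 14.3571, P_0 = 189.9286; CS_0 = (1/2)(14.3571)(43.0714) = 309.1913, PS_0 = (1/2)(14.3571)(57.4286) = 412.2551.
New equilibrium: 228 - 3Q = 132.5 + 4Q gives Q_1 = 13.6429, P_1 = 187.0714; CS_1 = 279.1913, PS_1 = 372.2551.
Change in producer surplus = 372.2551 - 412.2551 = -40.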